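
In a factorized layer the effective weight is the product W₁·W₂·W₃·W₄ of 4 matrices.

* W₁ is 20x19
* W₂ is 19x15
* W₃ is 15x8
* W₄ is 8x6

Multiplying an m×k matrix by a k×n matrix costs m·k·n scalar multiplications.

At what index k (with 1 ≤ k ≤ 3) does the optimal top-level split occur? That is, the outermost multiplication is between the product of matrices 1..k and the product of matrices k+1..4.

Adjacent pairs: W₁W₂ = 20·19·15 = 5700; W₂W₃ = 19·15·8 = 2280; W₃W₄ = 15·8·6 = 720.
Length 3: W₁..W₃: k=1: 0+2280+20·19·8=5320; k=2: 5700+0+20·15·8=8100 → min 5320 | W₂..W₄: k=2: 0+720+19·15·6=2430; k=3: 2280+0+19·8·6=3192 → min 2430.
Top-level splits: k=1: (W₁..W₁)·(W₂..W₄) → 0+2430+20·19·6 = 4710; k=2: (W₁..W₂)·(W₃..W₄) → 5700+720+20·15·6 = 8220; k=3: (W₁..W₃)·(W₄..W₄) → 5320+0+20·8·6 = 6280.
Best split is after W₁, i.e. k = 1.

1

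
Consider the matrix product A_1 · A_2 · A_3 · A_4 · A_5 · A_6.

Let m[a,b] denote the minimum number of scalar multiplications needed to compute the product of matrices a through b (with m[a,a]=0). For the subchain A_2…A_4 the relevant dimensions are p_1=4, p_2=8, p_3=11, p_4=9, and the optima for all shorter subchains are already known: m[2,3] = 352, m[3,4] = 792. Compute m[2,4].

m[2,4] = min over k∈[2,3] of m[2,k]+m[k+1,4]+p_{1}·p_k·p_{4}.
k=2: 0 + 792 + 4·8·9 = 1080; k=3: 352 + 0 + 4·11·9 = 748.
Minimum: 748 at k=3.

748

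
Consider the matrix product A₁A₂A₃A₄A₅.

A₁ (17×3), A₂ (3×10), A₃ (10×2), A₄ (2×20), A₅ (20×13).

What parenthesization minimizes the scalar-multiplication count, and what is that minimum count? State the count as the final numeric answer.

Adjacent pairs: A₁A₂ = 17·3·10 = 510; A₂A₃ = 3·10·2 = 60; A₃A₄ = 10·2·20 = 400; A₄A₅ = 2·20·13 = 520.
Length 3: A₁..A₃: k=1: 0+60+17·3·2=162; k=2: 510+0+17·10·2=850 → min 162 | A₂..A₄: k=2: 0+400+3·10·20=1000; k=3: 60+0+3·2·20=180 → min 180 | A₃..A₅: k=3: 0+520+10·2·13=780; k=4: 400+0+10·20·13=3000 → min 780.
Length 4: A₁..A₄: k=1: 0+180+17·3·20=1200; k=2: 510+400+17·10·20=4310; k=3: 162+0+17·2·20=842 → min 842 | A₂..A₅: k=2: 0+780+3·10·13=1170; k=3: 60+520+3·2·13=658; k=4: 180+0+3·20·13=960 → min 658.
Length 5: A₁..A₅: k=1: 0+658+17·3·13=1321; k=2: 510+780+17·10·13=3500; k=3: 162+520+17·2·13=1124; k=4: 842+0+17·20·13=5262 → min 1124.
Optimal parenthesization: ((A₁(A₂A₃))(A₄A₅)) with cost 1124.

1124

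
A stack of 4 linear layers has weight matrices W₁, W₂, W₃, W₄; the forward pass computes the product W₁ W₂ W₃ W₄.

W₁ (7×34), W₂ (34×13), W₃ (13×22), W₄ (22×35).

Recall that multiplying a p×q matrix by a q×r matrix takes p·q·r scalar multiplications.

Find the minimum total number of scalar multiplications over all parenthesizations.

Adjacent pairs: W₁W₂ = 7·34·13 = 3094; W₂W₃ = 34·13·22 = 9724; W₃W₄ = 13·22·35 = 10010.
Length 3: W₁..W₃: k=1: 0+9724+7·34·22=14960; k=2: 3094+0+7·13·22=5096 → min 5096 | W₂..W₄: k=2: 0+10010+34·13·35=25480; k=3: 9724+0+34·22·35=35904 → min 25480.
Length 4: W₁..W₄: k=1: 0+25480+7·34·35=33810; k=2: 3094+10010+7·13·35=16289; k=3: 5096+0+7·22·35=10486 → min 10486.
Optimal order: (((W₁ W₂) W₃) W₄) with cost 10486.

10486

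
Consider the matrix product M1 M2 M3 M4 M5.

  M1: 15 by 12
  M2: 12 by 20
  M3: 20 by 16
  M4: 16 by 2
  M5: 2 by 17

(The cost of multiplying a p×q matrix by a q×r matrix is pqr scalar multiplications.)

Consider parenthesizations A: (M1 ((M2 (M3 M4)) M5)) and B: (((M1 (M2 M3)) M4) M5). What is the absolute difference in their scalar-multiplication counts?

Order A = (M1 ((M2 (M3 M4)) M5)): (M3 M4): 20×16 by 16×2 → 20×2, cost 20·16·2 = 640; (M2 (M3 M4)): 12×20 by 20×2 → 12×2, cost 12·20·2 = 480; cumulative 1120; ((M2 (M3 M4)) M5): 12×2 by 2×17 → 12×17, cost 12·2·17 = 408; cumulative 1528; (M1 ((M2 (M3 M4)) M5)): 15×12 by 12×17 → 15×17, cost 15·12·17 = 3060; cumulative 4588. Total 4588.
Order B = (((M1 (M2 M3)) M4) M5): (M2 M3): 12×20 by 20×16 → 12×16, cost 12·20·16 = 3840; (M1 (M2 M3)): 15×12 by 12×16 → 15×16, cost 15·12·16 = 2880; cumulative 6720; ((M1 (M2 M3)) M4): 15×16 by 16×2 → 15×2, cost 15·16·2 = 480; cumulative 7200; (((M1 (M2 M3)) M4) M5): 15×2 by 2×17 → 15×17, cost 15·2·17 = 510; cumulative 7710. Total 7710.
Difference: |4588 − 7710| = 3122.

3122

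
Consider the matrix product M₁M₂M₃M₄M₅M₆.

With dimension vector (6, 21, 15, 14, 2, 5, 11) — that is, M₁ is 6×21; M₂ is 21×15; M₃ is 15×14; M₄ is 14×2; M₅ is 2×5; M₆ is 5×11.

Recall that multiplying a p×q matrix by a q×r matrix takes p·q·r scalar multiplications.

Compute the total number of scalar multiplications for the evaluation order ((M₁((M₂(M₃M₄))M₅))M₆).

(M₃M₄): 15×14 by 14×2 → 15×2, cost 15·14·2 = 420
(M₂(M₃M₄)): 21×15 by 15×2 → 21×2, cost 21·15·2 = 630; cumulative 1050
((M₂(M₃M₄))M₅): 21×2 by 2×5 → 21×5, cost 21·2·5 = 210; cumulative 1260
(M₁((M₂(M₃M₄))M₅)): 6×21 by 21×5 → 6×5, cost 6·21·5 = 630; cumulative 1890
((M₁((M₂(M₃M₄))M₅))M₆): 6×5 by 5×11 → 6×11, cost 6·5·11 = 330; cumulative 2220
Total: 2220 scalar multiplications.

2220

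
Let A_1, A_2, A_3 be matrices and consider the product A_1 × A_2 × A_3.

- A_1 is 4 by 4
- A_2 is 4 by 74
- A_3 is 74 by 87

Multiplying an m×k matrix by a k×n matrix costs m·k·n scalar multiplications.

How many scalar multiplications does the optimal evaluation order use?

26936

Order (A_1 × (A_2 × A_3)): (A_2 × A_3): 4×74 by 74×87 → 4×87, cost 4·74·87 = 25752; (A_1 × (A_2 × A_3)): 4×4 by 4×87 → 4×87, cost 4·4·87 = 1392; cumulative 27144. Total 27144.
Order ((A_1 × A_2) × A_3): (A_1 × A_2): 4×4 by 4×74 → 4×74, cost 4·4·74 = 1184; ((A_1 × A_2) × A_3): 4×74 by 74×87 → 4×87, cost 4·74·87 = 25752; cumulative 26936. Total 26936.
Minimum: 26936.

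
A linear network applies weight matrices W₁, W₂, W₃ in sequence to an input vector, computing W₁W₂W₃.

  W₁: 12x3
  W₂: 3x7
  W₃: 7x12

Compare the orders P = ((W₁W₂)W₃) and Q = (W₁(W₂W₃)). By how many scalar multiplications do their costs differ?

576

Order P = ((W₁W₂)W₃): (W₁W₂): 12×3 by 3×7 → 12×7, cost 12·3·7 = 252; ((W₁W₂)W₃): 12×7 by 7×12 → 12×12, cost 12·7·12 = 1008; cumulative 1260. Total 1260.
Order Q = (W₁(W₂W₃)): (W₂W₃): 3×7 by 7×12 → 3×12, cost 3·7·12 = 252; (W₁(W₂W₃)): 12×3 by 3×12 → 12×12, cost 12·3·12 = 432; cumulative 684. Total 684.
Difference: |1260 − 684| = 576.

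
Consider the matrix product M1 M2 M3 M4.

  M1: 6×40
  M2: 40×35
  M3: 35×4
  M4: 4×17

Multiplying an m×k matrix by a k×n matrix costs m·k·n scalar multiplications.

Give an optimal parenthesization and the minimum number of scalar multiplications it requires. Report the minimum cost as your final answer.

Adjacent pairs: M1M2 = 6·40·35 = 8400; M2M3 = 40·35·4 = 5600; M3M4 = 35·4·17 = 2380.
Length 3: M1..M3: k=1: 0+5600+6·40·4=6560; k=2: 8400+0+6·35·4=9240 → min 6560 | M2..M4: k=2: 0+2380+40·35·17=26180; k=3: 5600+0+40·4·17=8320 → min 8320.
Length 4: M1..M4: k=1: 0+8320+6·40·17=12400; k=2: 8400+2380+6·35·17=14350; k=3: 6560+0+6·4·17=6968 → min 6968.
Optimal parenthesization: ((M1 (M2 M3)) M4) with cost 6968.

6968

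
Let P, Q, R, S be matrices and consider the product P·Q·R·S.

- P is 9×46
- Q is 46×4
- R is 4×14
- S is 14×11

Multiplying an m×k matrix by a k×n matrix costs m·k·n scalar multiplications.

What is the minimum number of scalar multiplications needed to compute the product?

2668

Adjacent pairs: PQ = 9·46·4 = 1656; QR = 46·4·14 = 2576; RS = 4·14·11 = 616.
Length 3: P..R: k=1: 0+2576+9·46·14=8372; k=2: 1656+0+9·4·14=2160 → min 2160 | Q..S: k=2: 0+616+46·4·11=2640; k=3: 2576+0+46·14·11=9660 → min 2640.
Length 4: P..S: k=1: 0+2640+9·46·11=7194; k=2: 1656+616+9·4·11=2668; k=3: 2160+0+9·14·11=3546 → min 2668.
Optimal order: ((P·Q)·(R·S)) with cost 2668.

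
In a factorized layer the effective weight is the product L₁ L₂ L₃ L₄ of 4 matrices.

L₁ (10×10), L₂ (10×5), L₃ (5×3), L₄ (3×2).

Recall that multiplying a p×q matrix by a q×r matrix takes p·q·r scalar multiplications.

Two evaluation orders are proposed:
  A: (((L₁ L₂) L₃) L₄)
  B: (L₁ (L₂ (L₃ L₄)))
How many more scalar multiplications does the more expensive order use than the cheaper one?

380

Order A = (((L₁ L₂) L₃) L₄): (L₁ L₂): 10×10 by 10×5 → 10×5, cost 10·10·5 = 500; ((L₁ L₂) L₃): 10×5 by 5×3 → 10×3, cost 10·5·3 = 150; cumulative 650; (((L₁ L₂) L₃) L₄): 10×3 by 3×2 → 10×2, cost 10·3·2 = 60; cumulative 710. Total 710.
Order B = (L₁ (L₂ (L₃ L₄))): (L₃ L₄): 5×3 by 3×2 → 5×2, cost 5·3·2 = 30; (L₂ (L₃ L₄)): 10×5 by 5×2 → 10×2, cost 10·5·2 = 100; cumulative 130; (L₁ (L₂ (L₃ L₄))): 10×10 by 10×2 → 10×2, cost 10·10·2 = 200; cumulative 330. Total 330.
Difference: |710 − 330| = 380.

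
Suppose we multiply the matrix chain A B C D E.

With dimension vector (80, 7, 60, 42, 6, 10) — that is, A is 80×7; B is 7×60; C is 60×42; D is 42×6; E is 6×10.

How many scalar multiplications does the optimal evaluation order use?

23660

Adjacent pairs: AB = 80·7·60 = 33600; BC = 7·60·42 = 17640; CD = 60·42·6 = 15120; DE = 42·6·10 = 2520.
Length 3: A..C: k=1: 0+17640+80·7·42=41160; k=2: 33600+0+80·60·42=235200 → min 41160 | B..D: k=2: 0+15120+7·60·6=17640; k=3: 17640+0+7·42·6=19404 → min 17640 | C..E: k=3: 0+2520+60·42·10=27720; k=4: 15120+0+60·6·10=18720 → min 18720.
Length 4: A..D: k=1: 0+17640+80·7·6=21000; k=2: 33600+15120+80·60·6=77520; k=3: 41160+0+80·42·6=61320 → min 21000 | B..E: k=2: 0+18720+7·60·10=22920; k=3: 17640+2520+7·42·10=23100; k=4: 17640+0+7·6·10=18060 → min 18060.
Length 5: A..E: k=1: 0+18060+80·7·10=23660; k=2: 33600+18720+80·60·10=100320; k=3: 41160+2520+80·42·10=77280; k=4: 21000+0+80·6·10=25800 → min 23660.
Optimal order: (A ((B (C D)) E)) with cost 23660.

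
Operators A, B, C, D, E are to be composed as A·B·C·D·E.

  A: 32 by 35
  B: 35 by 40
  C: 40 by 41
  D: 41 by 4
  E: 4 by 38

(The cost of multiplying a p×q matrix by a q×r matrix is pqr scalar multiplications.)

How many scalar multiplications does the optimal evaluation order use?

Adjacent pairs: AB = 32·35·40 = 44800; BC = 35·40·41 = 57400; CD = 40·41·4 = 6560; DE = 41·4·38 = 6232.
Length 3: A..C: k=1: 0+57400+32·35·41=103320; k=2: 44800+0+32·40·41=97280 → min 97280 | B..D: k=2: 0+6560+35·40·4=12160; k=3: 57400+0+35·41·4=63140 → min 12160 | C..E: k=3: 0+6232+40·41·38=68552; k=4: 6560+0+40·4·38=12640 → min 12640.
Length 4: A..D: k=1: 0+12160+32·35·4=16640; k=2: 44800+6560+32·40·4=56480; k=3: 97280+0+32·41·4=102528 → min 16640 | B..E: k=2: 0+12640+35·40·38=65840; k=3: 57400+6232+35·41·38=118162; k=4: 12160+0+35·4·38=17480 → min 17480.
Length 5: A..E: k=1: 0+17480+32·35·38=60040; k=2: 44800+12640+32·40·38=106080; k=3: 97280+6232+32·41·38=153368; k=4: 16640+0+32·4·38=21504 → min 21504.
Optimal order: ((A·(B·(C·D)))·E) with cost 21504.

21504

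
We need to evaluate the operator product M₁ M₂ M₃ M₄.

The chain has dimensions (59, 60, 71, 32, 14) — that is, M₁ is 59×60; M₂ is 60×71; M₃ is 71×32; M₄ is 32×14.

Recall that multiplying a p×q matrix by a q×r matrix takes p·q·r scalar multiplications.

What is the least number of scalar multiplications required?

141008

Adjacent pairs: M₁M₂ = 59·60·71 = 251340; M₂M₃ = 60·71·32 = 136320; M₃M₄ = 71·32·14 = 31808.
Length 3: M₁..M₃: k=1: 0+136320+59·60·32=249600; k=2: 251340+0+59·71·32=385388 → min 249600 | M₂..M₄: k=2: 0+31808+60·71·14=91448; k=3: 136320+0+60·32·14=163200 → min 91448.
Length 4: M₁..M₄: k=1: 0+91448+59·60·14=141008; k=2: 251340+31808+59·71·14=341794; k=3: 249600+0+59·32·14=276032 → min 141008.
Optimal order: (M₁ (M₂ (M₃ M₄))) with cost 141008.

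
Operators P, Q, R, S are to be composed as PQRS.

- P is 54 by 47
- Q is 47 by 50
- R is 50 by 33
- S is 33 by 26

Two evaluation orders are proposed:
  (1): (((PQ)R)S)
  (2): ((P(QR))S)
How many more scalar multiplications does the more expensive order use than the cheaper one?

54696

Order (1) = (((PQ)R)S): (PQ): 54×47 by 47×50 → 54×50, cost 54·47·50 = 126900; ((PQ)R): 54×50 by 50×33 → 54×33, cost 54·50·33 = 89100; cumulative 216000; (((PQ)R)S): 54×33 by 33×26 → 54×26, cost 54·33·26 = 46332; cumulative 262332. Total 262332.
Order (2) = ((P(QR))S): (QR): 47×50 by 50×33 → 47×33, cost 47·50·33 = 77550; (P(QR)): 54×47 by 47×33 → 54×33, cost 54·47·33 = 83754; cumulative 161304; ((P(QR))S): 54×33 by 33×26 → 54×26, cost 54·33·26 = 46332; cumulative 207636. Total 207636.
Difference: |262332 − 207636| = 54696.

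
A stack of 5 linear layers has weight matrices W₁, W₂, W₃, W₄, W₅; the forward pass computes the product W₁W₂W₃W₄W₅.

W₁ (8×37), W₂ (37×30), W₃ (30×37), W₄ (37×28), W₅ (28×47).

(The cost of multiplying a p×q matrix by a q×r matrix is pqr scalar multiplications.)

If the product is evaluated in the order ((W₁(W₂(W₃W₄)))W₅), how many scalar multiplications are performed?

80976

(W₃W₄): 30×37 by 37×28 → 30×28, cost 30·37·28 = 31080
(W₂(W₃W₄)): 37×30 by 30×28 → 37×28, cost 37·30·28 = 31080; cumulative 62160
(W₁(W₂(W₃W₄))): 8×37 by 37×28 → 8×28, cost 8·37·28 = 8288; cumulative 70448
((W₁(W₂(W₃W₄)))W₅): 8×28 by 28×47 → 8×47, cost 8·28·47 = 10528; cumulative 80976
Total: 80976 scalar multiplications.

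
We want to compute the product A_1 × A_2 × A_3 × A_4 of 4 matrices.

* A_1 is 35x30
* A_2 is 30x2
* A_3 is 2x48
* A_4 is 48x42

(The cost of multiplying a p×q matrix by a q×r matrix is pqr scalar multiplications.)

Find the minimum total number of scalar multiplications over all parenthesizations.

9072

Adjacent pairs: A_1A_2 = 35·30·2 = 2100; A_2A_3 = 30·2·48 = 2880; A_3A_4 = 2·48·42 = 4032.
Length 3: A_1..A_3: k=1: 0+2880+35·30·48=53280; k=2: 2100+0+35·2·48=5460 → min 5460 | A_2..A_4: k=2: 0+4032+30·2·42=6552; k=3: 2880+0+30·48·42=63360 → min 6552.
Length 4: A_1..A_4: k=1: 0+6552+35·30·42=50652; k=2: 2100+4032+35·2·42=9072; k=3: 5460+0+35·48·42=76020 → min 9072.
Optimal order: ((A_1 × A_2) × (A_3 × A_4)) with cost 9072.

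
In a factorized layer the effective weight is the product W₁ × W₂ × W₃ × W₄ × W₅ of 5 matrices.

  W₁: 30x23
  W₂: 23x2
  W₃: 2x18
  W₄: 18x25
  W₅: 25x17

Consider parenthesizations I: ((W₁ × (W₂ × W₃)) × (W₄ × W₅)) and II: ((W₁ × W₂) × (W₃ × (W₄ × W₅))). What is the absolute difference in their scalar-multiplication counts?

Order I = ((W₁ × (W₂ × W₃)) × (W₄ × W₅)): (W₂ × W₃): 23×2 by 2×18 → 23×18, cost 23·2·18 = 828; (W₁ × (W₂ × W₃)): 30×23 by 23×18 → 30×18, cost 30·23·18 = 12420; cumulative 13248; (W₄ × W₅): 18×25 by 25×17 → 18×17, cost 18·25·17 = 7650; ((W₁ × (W₂ × W₃)) × (W₄ × W₅)): 30×18 by 18×17 → 30×17, cost 30·18·17 = 9180; cumulative 30078. Total 30078.
Order II = ((W₁ × W₂) × (W₃ × (W₄ × W₅))): (W₁ × W₂): 30×23 by 23×2 → 30×2, cost 30·23·2 = 1380; (W₄ × W₅): 18×25 by 25×17 → 18×17, cost 18·25·17 = 7650; (W₃ × (W₄ × W₅)): 2×18 by 18×17 → 2×17, cost 2·18·17 = 612; cumulative 8262; ((W₁ × W₂) × (W₃ × (W₄ × W₅))): 30×2 by 2×17 → 30×17, cost 30·2·17 = 1020; cumulative 10662. Total 10662.
Difference: |30078 − 10662| = 19416.

19416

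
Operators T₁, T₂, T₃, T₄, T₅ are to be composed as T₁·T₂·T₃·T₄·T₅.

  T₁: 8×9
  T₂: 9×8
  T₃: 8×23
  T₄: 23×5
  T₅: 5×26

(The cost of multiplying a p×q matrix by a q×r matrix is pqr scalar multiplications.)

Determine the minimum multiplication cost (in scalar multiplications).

2680

Adjacent pairs: T₁T₂ = 8·9·8 = 576; T₂T₃ = 9·8·23 = 1656; T₃T₄ = 8·23·5 = 920; T₄T₅ = 23·5·26 = 2990.
Length 3: T₁..T₃: k=1: 0+1656+8·9·23=3312; k=2: 576+0+8·8·23=2048 → min 2048 | T₂..T₄: k=2: 0+920+9·8·5=1280; k=3: 1656+0+9·23·5=2691 → min 1280 | T₃..T₅: k=3: 0+2990+8·23·26=7774; k=4: 920+0+8·5·26=1960 → min 1960.
Length 4: T₁..T₄: k=1: 0+1280+8·9·5=1640; k=2: 576+920+8·8·5=1816; k=3: 2048+0+8·23·5=2968 → min 1640 | T₂..T₅: k=2: 0+1960+9·8·26=3832; k=3: 1656+2990+9·23·26=10028; k=4: 1280+0+9·5·26=2450 → min 2450.
Length 5: T₁..T₅: k=1: 0+2450+8·9·26=4322; k=2: 576+1960+8·8·26=4200; k=3: 2048+2990+8·23·26=9822; k=4: 1640+0+8·5·26=2680 → min 2680.
Optimal order: ((T₁·(T₂·(T₃·T₄)))·T₅) with cost 2680.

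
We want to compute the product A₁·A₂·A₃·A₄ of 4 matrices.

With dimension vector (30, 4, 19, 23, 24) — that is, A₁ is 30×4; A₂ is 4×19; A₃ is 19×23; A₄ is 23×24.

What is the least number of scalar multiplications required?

6836

Adjacent pairs: A₁A₂ = 30·4·19 = 2280; A₂A₃ = 4·19·23 = 1748; A₃A₄ = 19·23·24 = 10488.
Length 3: A₁..A₃: k=1: 0+1748+30·4·23=4508; k=2: 2280+0+30·19·23=15390 → min 4508 | A₂..A₄: k=2: 0+10488+4·19·24=12312; k=3: 1748+0+4·23·24=3956 → min 3956.
Length 4: A₁..A₄: k=1: 0+3956+30·4·24=6836; k=2: 2280+10488+30·19·24=26448; k=3: 4508+0+30·23·24=21068 → min 6836.
Optimal order: (A₁·((A₂·A₃)·A₄)) with cost 6836.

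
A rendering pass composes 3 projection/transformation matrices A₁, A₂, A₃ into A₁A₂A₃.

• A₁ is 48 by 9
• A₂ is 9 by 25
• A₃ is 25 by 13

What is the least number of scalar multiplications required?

8541

Order (A₁(A₂A₃)): (A₂A₃): 9×25 by 25×13 → 9×13, cost 9·25·13 = 2925; (A₁(A₂A₃)): 48×9 by 9×13 → 48×13, cost 48·9·13 = 5616; cumulative 8541. Total 8541.
Order ((A₁A₂)A₃): (A₁A₂): 48×9 by 9×25 → 48×25, cost 48·9·25 = 10800; ((A₁A₂)A₃): 48×25 by 25×13 → 48×13, cost 48·25·13 = 15600; cumulative 26400. Total 26400.
Minimum: 8541.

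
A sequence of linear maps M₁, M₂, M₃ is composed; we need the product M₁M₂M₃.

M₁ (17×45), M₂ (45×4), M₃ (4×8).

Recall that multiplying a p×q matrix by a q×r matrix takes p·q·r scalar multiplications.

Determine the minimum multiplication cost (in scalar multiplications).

3604

Order (M₁(M₂M₃)): (M₂M₃): 45×4 by 4×8 → 45×8, cost 45·4·8 = 1440; (M₁(M₂M₃)): 17×45 by 45×8 → 17×8, cost 17·45·8 = 6120; cumulative 7560. Total 7560.
Order ((M₁M₂)M₃): (M₁M₂): 17×45 by 45×4 → 17×4, cost 17·45·4 = 3060; ((M₁M₂)M₃): 17×4 by 4×8 → 17×8, cost 17·4·8 = 544; cumulative 3604. Total 3604.
Minimum: 3604.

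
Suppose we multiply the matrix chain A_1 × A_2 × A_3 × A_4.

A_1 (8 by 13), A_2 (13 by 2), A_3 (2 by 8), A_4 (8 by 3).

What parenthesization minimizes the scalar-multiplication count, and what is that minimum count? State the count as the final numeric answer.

304

Adjacent pairs: A_1A_2 = 8·13·2 = 208; A_2A_3 = 13·2·8 = 208; A_3A_4 = 2·8·3 = 48.
Length 3: A_1..A_3: k=1: 0+208+8·13·8=1040; k=2: 208+0+8·2·8=336 → min 336 | A_2..A_4: k=2: 0+48+13·2·3=126; k=3: 208+0+13·8·3=520 → min 126.
Length 4: A_1..A_4: k=1: 0+126+8·13·3=438; k=2: 208+48+8·2·3=304; k=3: 336+0+8·8·3=528 → min 304.
Optimal parenthesization: ((A_1 × A_2) × (A_3 × A_4)) with cost 304.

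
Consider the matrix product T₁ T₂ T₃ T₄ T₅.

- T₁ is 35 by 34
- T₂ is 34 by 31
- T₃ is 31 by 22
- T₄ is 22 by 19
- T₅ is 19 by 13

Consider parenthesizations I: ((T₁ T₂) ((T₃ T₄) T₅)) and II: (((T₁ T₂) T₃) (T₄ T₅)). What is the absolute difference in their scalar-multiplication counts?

Order I = ((T₁ T₂) ((T₃ T₄) T₅)): (T₁ T₂): 35×34 by 34×31 → 35×31, cost 35·34·31 = 36890; (T₃ T₄): 31×22 by 22×19 → 31×19, cost 31·22·19 = 12958; ((T₃ T₄) T₅): 31×19 by 19×13 → 31×13, cost 31·19·13 = 7657; cumulative 20615; ((T₁ T₂) ((T₃ T₄) T₅)): 35×31 by 31×13 → 35×13, cost 35·31·13 = 14105; cumulative 71610. Total 71610.
Order II = (((T₁ T₂) T₃) (T₄ T₅)): (T₁ T₂): 35×34 by 34×31 → 35×31, cost 35·34·31 = 36890; ((T₁ T₂) T₃): 35×31 by 31×22 → 35×22, cost 35·31·22 = 23870; cumulative 60760; (T₄ T₅): 22×19 by 19×13 → 22×13, cost 22·19·13 = 5434; (((T₁ T₂) T₃) (T₄ T₅)): 35×22 by 22×13 → 35×13, cost 35·22·13 = 10010; cumulative 76204. Total 76204.
Difference: |71610 − 76204| = 4594.

4594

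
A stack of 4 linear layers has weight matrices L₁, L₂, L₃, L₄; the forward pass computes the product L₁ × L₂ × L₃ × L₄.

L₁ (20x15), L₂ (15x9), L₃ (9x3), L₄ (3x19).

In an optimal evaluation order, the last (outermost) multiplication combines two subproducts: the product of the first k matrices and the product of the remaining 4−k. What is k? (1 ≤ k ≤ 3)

Adjacent pairs: L₁L₂ = 20·15·9 = 2700; L₂L₃ = 15·9·3 = 405; L₃L₄ = 9·3·19 = 513.
Length 3: L₁..L₃: k=1: 0+405+20·15·3=1305; k=2: 2700+0+20·9·3=3240 → min 1305 | L₂..L₄: k=2: 0+513+15·9·19=3078; k=3: 405+0+15·3·19=1260 → min 1260.
Top-level splits: k=1: (L₁..L₁)·(L₂..L₄) → 0+1260+20·15·19 = 6960; k=2: (L₁..L₂)·(L₃..L₄) → 2700+513+20·9·19 = 6633; k=3: (L₁..L₃)·(L₄..L₄) → 1305+0+20·3·19 = 2445.
Best split is after L₃, i.e. k = 3.

3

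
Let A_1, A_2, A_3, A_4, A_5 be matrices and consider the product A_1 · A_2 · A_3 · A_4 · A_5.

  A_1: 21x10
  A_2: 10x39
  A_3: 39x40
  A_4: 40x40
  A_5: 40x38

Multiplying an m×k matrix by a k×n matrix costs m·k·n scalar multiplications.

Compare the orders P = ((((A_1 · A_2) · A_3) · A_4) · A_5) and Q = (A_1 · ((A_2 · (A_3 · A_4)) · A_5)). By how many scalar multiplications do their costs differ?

5290

Order P = ((((A_1 · A_2) · A_3) · A_4) · A_5): (A_1 · A_2): 21×10 by 10×39 → 21×39, cost 21·10·39 = 8190; ((A_1 · A_2) · A_3): 21×39 by 39×40 → 21×40, cost 21·39·40 = 32760; cumulative 40950; (((A_1 · A_2) · A_3) · A_4): 21×40 by 40×40 → 21×40, cost 21·40·40 = 33600; cumulative 74550; ((((A_1 · A_2) · A_3) · A_4) · A_5): 21×40 by 40×38 → 21×38, cost 21·40·38 = 31920; cumulative 106470. Total 106470.
Order Q = (A_1 · ((A_2 · (A_3 · A_4)) · A_5)): (A_3 · A_4): 39×40 by 40×40 → 39×40, cost 39·40·40 = 62400; (A_2 · (A_3 · A_4)): 10×39 by 39×40 → 10×40, cost 10·39·40 = 15600; cumulative 78000; ((A_2 · (A_3 · A_4)) · A_5): 10×40 by 40×38 → 10×38, cost 10·40·38 = 15200; cumulative 93200; (A_1 · ((A_2 · (A_3 · A_4)) · A_5)): 21×10 by 10×38 → 21×38, cost 21·10·38 = 7980; cumulative 101180. Total 101180.
Difference: |106470 − 101180| = 5290.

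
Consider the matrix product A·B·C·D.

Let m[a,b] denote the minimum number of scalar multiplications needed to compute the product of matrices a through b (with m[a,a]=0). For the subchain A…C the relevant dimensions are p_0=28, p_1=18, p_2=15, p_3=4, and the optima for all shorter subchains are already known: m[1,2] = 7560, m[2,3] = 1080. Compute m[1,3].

m[1,3] = min over k∈[1,2] of m[1,k]+m[k+1,3]+p_{0}·p_k·p_{3}.
k=1: 0 + 1080 + 28·18·4 = 3096; k=2: 7560 + 0 + 28·15·4 = 9240.
Minimum: 3096 at k=1.

3096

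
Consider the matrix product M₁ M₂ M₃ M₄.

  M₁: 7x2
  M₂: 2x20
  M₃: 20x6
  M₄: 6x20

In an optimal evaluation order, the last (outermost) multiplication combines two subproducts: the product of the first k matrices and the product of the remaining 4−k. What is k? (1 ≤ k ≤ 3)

1

Adjacent pairs: M₁M₂ = 7·2·20 = 280; M₂M₃ = 2·20·6 = 240; M₃M₄ = 20·6·20 = 2400.
Length 3: M₁..M₃: k=1: 0+240+7·2·6=324; k=2: 280+0+7·20·6=1120 → min 324 | M₂..M₄: k=2: 0+2400+2·20·20=3200; k=3: 240+0+2·6·20=480 → min 480.
Top-level splits: k=1: (M₁..M₁)·(M₂..M₄) → 0+480+7·2·20 = 760; k=2: (M₁..M₂)·(M₃..M₄) → 280+2400+7·20·20 = 5480; k=3: (M₁..M₃)·(M₄..M₄) → 324+0+7·6·20 = 1164.
Best split is after M₁, i.e. k = 1.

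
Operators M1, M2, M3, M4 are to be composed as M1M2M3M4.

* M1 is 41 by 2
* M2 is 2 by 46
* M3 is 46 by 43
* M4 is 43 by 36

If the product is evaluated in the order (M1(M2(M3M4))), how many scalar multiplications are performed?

(M3M4): 46×43 by 43×36 → 46×36, cost 46·43·36 = 71208
(M2(M3M4)): 2×46 by 46×36 → 2×36, cost 2·46·36 = 3312; cumulative 74520
(M1(M2(M3M4))): 41×2 by 2×36 → 41×36, cost 41·2·36 = 2952; cumulative 77472
Total: 77472 scalar multiplications.

77472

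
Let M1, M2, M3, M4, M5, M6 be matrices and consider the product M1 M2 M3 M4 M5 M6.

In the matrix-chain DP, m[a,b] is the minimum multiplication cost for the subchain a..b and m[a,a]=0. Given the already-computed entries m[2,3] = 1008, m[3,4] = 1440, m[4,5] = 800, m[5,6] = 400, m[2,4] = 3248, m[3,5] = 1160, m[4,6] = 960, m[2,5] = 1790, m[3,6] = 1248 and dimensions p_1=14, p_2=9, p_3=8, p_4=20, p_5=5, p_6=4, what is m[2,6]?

m[2,6] = min over k∈[2,5] of m[2,k]+m[k+1,6]+p_{1}·p_k·p_{6}.
k=2: 0 + 1248 + 14·9·4 = 1752; k=3: 1008 + 960 + 14·8·4 = 2416; k=4: 3248 + 400 + 14·20·4 = 4768; k=5: 1790 + 0 + 14·5·4 = 2070.
Minimum: 1752 at k=2.

1752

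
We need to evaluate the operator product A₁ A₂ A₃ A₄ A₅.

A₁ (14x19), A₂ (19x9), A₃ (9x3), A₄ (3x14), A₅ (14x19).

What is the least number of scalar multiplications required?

Adjacent pairs: A₁A₂ = 14·19·9 = 2394; A₂A₃ = 19·9·3 = 513; A₃A₄ = 9·3·14 = 378; A₄A₅ = 3·14·19 = 798.
Length 3: A₁..A₃: k=1: 0+513+14·19·3=1311; k=2: 2394+0+14·9·3=2772 → min 1311 | A₂..A₄: k=2: 0+378+19·9·14=2772; k=3: 513+0+19·3·14=1311 → min 1311 | A₃..A₅: k=3: 0+798+9·3·19=1311; k=4: 378+0+9·14·19=2772 → min 1311.
Length 4: A₁..A₄: k=1: 0+1311+14·19·14=5035; k=2: 2394+378+14·9·14=4536; k=3: 1311+0+14·3·14=1899 → min 1899 | A₂..A₅: k=2: 0+1311+19·9·19=4560; k=3: 513+798+19·3·19=2394; k=4: 1311+0+19·14·19=6365 → min 2394.
Length 5: A₁..A₅: k=1: 0+2394+14·19·19=7448; k=2: 2394+1311+14·9·19=6099; k=3: 1311+798+14·3·19=2907; k=4: 1899+0+14·14·19=5623 → min 2907.
Optimal order: ((A₁ (A₂ A₃)) (A₄ A₅)) with cost 2907.

2907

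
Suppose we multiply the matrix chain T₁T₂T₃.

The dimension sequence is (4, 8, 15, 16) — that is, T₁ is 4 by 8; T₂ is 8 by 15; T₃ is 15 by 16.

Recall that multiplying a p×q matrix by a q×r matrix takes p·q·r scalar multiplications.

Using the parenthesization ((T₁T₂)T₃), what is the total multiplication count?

1440

(T₁T₂): 4×8 by 8×15 → 4×15, cost 4·8·15 = 480
((T₁T₂)T₃): 4×15 by 15×16 → 4×16, cost 4·15·16 = 960; cumulative 1440
Total: 1440 scalar multiplications.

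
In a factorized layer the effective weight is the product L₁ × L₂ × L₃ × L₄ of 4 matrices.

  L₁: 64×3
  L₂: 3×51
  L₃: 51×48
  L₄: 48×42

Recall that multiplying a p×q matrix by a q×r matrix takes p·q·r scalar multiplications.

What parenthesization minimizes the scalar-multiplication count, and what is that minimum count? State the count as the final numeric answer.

Adjacent pairs: L₁L₂ = 64·3·51 = 9792; L₂L₃ = 3·51·48 = 7344; L₃L₄ = 51·48·42 = 102816.
Length 3: L₁..L₃: k=1: 0+7344+64·3·48=16560; k=2: 9792+0+64·51·48=166464 → min 16560 | L₂..L₄: k=2: 0+102816+3·51·42=109242; k=3: 7344+0+3·48·42=13392 → min 13392.
Length 4: L₁..L₄: k=1: 0+13392+64·3·42=21456; k=2: 9792+102816+64·51·42=249696; k=3: 16560+0+64·48·42=145584 → min 21456.
Optimal parenthesization: (L₁ × ((L₂ × L₃) × L₄)) with cost 21456.

21456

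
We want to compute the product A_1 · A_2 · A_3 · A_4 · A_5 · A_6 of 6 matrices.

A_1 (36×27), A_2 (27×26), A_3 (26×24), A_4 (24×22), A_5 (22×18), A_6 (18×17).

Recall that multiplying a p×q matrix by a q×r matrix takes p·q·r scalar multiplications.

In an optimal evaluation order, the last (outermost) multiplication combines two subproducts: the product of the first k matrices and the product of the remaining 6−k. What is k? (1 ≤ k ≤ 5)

Adjacent pairs: A_1A_2 = 36·27·26 = 25272; A_2A_3 = 27·26·24 = 16848; A_3A_4 = 26·24·22 = 13728; A_4A_5 = 24·22·18 = 9504; A_5A_6 = 22·18·17 = 6732.
Length 3: A_1..A_3: k=1: 0+16848+36·27·24=40176; k=2: 25272+0+36·26·24=47736 → min 40176 | A_2..A_4: k=2: 0+13728+27·26·22=29172; k=3: 16848+0+27·24·22=31104 → min 29172 | A_3..A_5: k=3: 0+9504+26·24·18=20736; k=4: 13728+0+26·22·18=24024 → min 20736 | A_4..A_6: k=4: 0+6732+24·22·17=15708; k=5: 9504+0+24·18·17=16848 → min 15708.
Length 4: A_1..A_4: k=1: 0+29172+36·27·22=50556; k=2: 25272+13728+36·26·22=59592; k=3: 40176+0+36·24·22=59184 → min 50556 | A_2..A_5: k=2: 0+20736+27·26·18=33372; k=3: 16848+9504+27·24·18=38016; k=4: 29172+0+27·22·18=39864 → min 33372 | A_3..A_6: k=3: 0+15708+26·24·17=26316; k=4: 13728+6732+26·22·17=30184; k=5: 20736+0+26·18·17=28692 → min 26316.
Length 5: A_1..A_5: k=1: 0+33372+36·27·18=50868; k=2: 25272+20736+36·26·18=62856; k=3: 40176+9504+36·24·18=65232; k=4: 50556+0+36·22·18=64812 → min 50868 | A_2..A_6: k=2: 0+26316+27·26·17=38250; k=3: 16848+15708+27·24·17=43572; k=4: 29172+6732+27·22·17=46002; k=5: 33372+0+27·18·17=41634 → min 38250.
Top-level splits: k=1: (A_1..A_1)·(A_2..A_6) → 0+38250+36·27·17 = 54774; k=2: (A_1..A_2)·(A_3..A_6) → 25272+26316+36·26·17 = 67500; k=3: (A_1..A_3)·(A_4..A_6) → 40176+15708+36·24·17 = 70572; k=4: (A_1..A_4)·(A_5..A_6) → 50556+6732+36·22·17 = 70752; k=5: (A_1..A_5)·(A_6..A_6) → 50868+0+36·18·17 = 61884.
Best split is after A_1, i.e. k = 1.

1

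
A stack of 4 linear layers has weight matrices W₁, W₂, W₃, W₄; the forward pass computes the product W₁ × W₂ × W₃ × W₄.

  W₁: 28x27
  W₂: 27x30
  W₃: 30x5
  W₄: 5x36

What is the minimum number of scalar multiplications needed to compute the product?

12870

Adjacent pairs: W₁W₂ = 28·27·30 = 22680; W₂W₃ = 27·30·5 = 4050; W₃W₄ = 30·5·36 = 5400.
Length 3: W₁..W₃: k=1: 0+4050+28·27·5=7830; k=2: 22680+0+28·30·5=26880 → min 7830 | W₂..W₄: k=2: 0+5400+27·30·36=34560; k=3: 4050+0+27·5·36=8910 → min 8910.
Length 4: W₁..W₄: k=1: 0+8910+28·27·36=36126; k=2: 22680+5400+28·30·36=58320; k=3: 7830+0+28·5·36=12870 → min 12870.
Optimal order: ((W₁ × (W₂ × W₃)) × W₄) with cost 12870.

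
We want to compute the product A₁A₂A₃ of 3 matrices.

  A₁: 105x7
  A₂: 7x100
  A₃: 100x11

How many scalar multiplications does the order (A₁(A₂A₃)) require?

15785

(A₂A₃): 7×100 by 100×11 → 7×11, cost 7·100·11 = 7700
(A₁(A₂A₃)): 105×7 by 7×11 → 105×11, cost 105·7·11 = 8085; cumulative 15785
Total: 15785 scalar multiplications.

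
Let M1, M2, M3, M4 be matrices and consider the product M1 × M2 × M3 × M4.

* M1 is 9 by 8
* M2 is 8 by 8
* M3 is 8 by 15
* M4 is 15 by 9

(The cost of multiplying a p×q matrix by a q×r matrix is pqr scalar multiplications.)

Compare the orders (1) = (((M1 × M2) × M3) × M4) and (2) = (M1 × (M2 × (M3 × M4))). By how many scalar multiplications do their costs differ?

567

Order (1) = (((M1 × M2) × M3) × M4): (M1 × M2): 9×8 by 8×8 → 9×8, cost 9·8·8 = 576; ((M1 × M2) × M3): 9×8 by 8×15 → 9×15, cost 9·8·15 = 1080; cumulative 1656; (((M1 × M2) × M3) × M4): 9×15 by 15×9 → 9×9, cost 9·15·9 = 1215; cumulative 2871. Total 2871.
Order (2) = (M1 × (M2 × (M3 × M4))): (M3 × M4): 8×15 by 15×9 → 8×9, cost 8·15·9 = 1080; (M2 × (M3 × M4)): 8×8 by 8×9 → 8×9, cost 8·8·9 = 576; cumulative 1656; (M1 × (M2 × (M3 × M4))): 9×8 by 8×9 → 9×9, cost 9·8·9 = 648; cumulative 2304. Total 2304.
Difference: |2871 − 2304| = 567.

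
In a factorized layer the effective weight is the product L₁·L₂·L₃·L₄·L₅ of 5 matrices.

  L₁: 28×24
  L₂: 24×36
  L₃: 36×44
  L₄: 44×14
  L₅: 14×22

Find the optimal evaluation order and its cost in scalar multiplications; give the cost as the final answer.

Adjacent pairs: L₁L₂ = 28·24·36 = 24192; L₂L₃ = 24·36·44 = 38016; L₃L₄ = 36·44·14 = 22176; L₄L₅ = 44·14·22 = 13552.
Length 3: L₁..L₃: k=1: 0+38016+28·24·44=67584; k=2: 24192+0+28·36·44=68544 → min 67584 | L₂..L₄: k=2: 0+22176+24·36·14=34272; k=3: 38016+0+24·44·14=52800 → min 34272 | L₃..L₅: k=3: 0+13552+36·44·22=48400; k=4: 22176+0+36·14·22=33264 → min 33264.
Length 4: L₁..L₄: k=1: 0+34272+28·24·14=43680; k=2: 24192+22176+28·36·14=60480; k=3: 67584+0+28·44·14=84832 → min 43680 | L₂..L₅: k=2: 0+33264+24·36·22=52272; k=3: 38016+13552+24·44·22=74800; k=4: 34272+0+24·14·22=41664 → min 41664.
Length 5: L₁..L₅: k=1: 0+41664+28·24·22=56448; k=2: 24192+33264+28·36·22=79632; k=3: 67584+13552+28·44·22=108240; k=4: 43680+0+28·14·22=52304 → min 52304.
Optimal parenthesization: ((L₁·(L₂·(L₃·L₄)))·L₅) with cost 52304.

52304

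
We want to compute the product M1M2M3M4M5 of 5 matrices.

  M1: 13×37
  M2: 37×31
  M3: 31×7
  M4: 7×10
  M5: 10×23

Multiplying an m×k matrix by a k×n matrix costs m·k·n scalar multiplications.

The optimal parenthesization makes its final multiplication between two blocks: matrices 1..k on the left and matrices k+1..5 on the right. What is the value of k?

Adjacent pairs: M1M2 = 13·37·31 = 14911; M2M3 = 37·31·7 = 8029; M3M4 = 31·7·10 = 2170; M4M5 = 7·10·23 = 1610.
Length 3: M1..M3: k=1: 0+8029+13·37·7=11396; k=2: 14911+0+13·31·7=17732 → min 11396 | M2..M4: k=2: 0+2170+37·31·10=13640; k=3: 8029+0+37·7·10=10619 → min 10619 | M3..M5: k=3: 0+1610+31·7·23=6601; k=4: 2170+0+31·10·23=9300 → min 6601.
Length 4: M1..M4: k=1: 0+10619+13·37·10=15429; k=2: 14911+2170+13·31·10=21111; k=3: 11396+0+13·7·10=12306 → min 12306 | M2..M5: k=2: 0+6601+37·31·23=32982; k=3: 8029+1610+37·7·23=15596; k=4: 10619+0+37·10·23=19129 → min 15596.
Top-level splits: k=1: (M1..M1)·(M2..M5) → 0+15596+13·37·23 = 26659; k=2: (M1..M2)·(M3..M5) → 14911+6601+13·31·23 = 30781; k=3: (M1..M3)·(M4..M5) → 11396+1610+13·7·23 = 15099; k=4: (M1..M4)·(M5..M5) → 12306+0+13·10·23 = 15296.
Best split is after M3, i.e. k = 3.

3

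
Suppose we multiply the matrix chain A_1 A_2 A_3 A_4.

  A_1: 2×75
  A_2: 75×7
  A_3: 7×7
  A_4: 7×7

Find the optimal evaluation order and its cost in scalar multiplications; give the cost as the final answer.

1246

Adjacent pairs: A_1A_2 = 2·75·7 = 1050; A_2A_3 = 75·7·7 = 3675; A_3A_4 = 7·7·7 = 343.
Length 3: A_1..A_3: k=1: 0+3675+2·75·7=4725; k=2: 1050+0+2·7·7=1148 → min 1148 | A_2..A_4: k=2: 0+343+75·7·7=4018; k=3: 3675+0+75·7·7=7350 → min 4018.
Length 4: A_1..A_4: k=1: 0+4018+2·75·7=5068; k=2: 1050+343+2·7·7=1491; k=3: 1148+0+2·7·7=1246 → min 1246.
Optimal parenthesization: (((A_1 A_2) A_3) A_4) with cost 1246.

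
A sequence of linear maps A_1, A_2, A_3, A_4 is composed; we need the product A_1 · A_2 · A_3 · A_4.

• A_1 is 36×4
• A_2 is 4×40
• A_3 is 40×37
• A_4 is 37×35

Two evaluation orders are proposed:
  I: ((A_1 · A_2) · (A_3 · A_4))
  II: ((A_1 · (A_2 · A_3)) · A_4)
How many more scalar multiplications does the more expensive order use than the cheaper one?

50092

Order I = ((A_1 · A_2) · (A_3 · A_4)): (A_1 · A_2): 36×4 by 4×40 → 36×40, cost 36·4·40 = 5760; (A_3 · A_4): 40×37 by 37×35 → 40×35, cost 40·37·35 = 51800; ((A_1 · A_2) · (A_3 · A_4)): 36×40 by 40×35 → 36×35, cost 36·40·35 = 50400; cumulative 107960. Total 107960.
Order II = ((A_1 · (A_2 · A_3)) · A_4): (A_2 · A_3): 4×40 by 40×37 → 4×37, cost 4·40·37 = 5920; (A_1 · (A_2 · A_3)): 36×4 by 4×37 → 36×37, cost 36·4·37 = 5328; cumulative 11248; ((A_1 · (A_2 · A_3)) · A_4): 36×37 by 37×35 → 36×35, cost 36·37·35 = 46620; cumulative 57868. Total 57868.
Difference: |107960 − 57868| = 50092.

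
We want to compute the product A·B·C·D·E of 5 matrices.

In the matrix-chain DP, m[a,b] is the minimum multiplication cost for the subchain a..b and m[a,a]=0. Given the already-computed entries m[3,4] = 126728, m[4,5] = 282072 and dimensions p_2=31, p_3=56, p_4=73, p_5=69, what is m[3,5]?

282875

m[3,5] = min over k∈[3,4] of m[3,k]+m[k+1,5]+p_{2}·p_k·p_{5}.
k=3: 0 + 282072 + 31·56·69 = 401856; k=4: 126728 + 0 + 31·73·69 = 282875.
Minimum: 282875 at k=4.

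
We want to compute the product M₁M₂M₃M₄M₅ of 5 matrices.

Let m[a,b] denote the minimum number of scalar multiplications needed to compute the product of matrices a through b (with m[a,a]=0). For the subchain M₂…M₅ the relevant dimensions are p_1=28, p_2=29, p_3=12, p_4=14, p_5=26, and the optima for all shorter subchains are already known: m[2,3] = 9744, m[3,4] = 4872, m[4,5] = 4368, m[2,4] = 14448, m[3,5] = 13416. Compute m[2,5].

m[2,5] = min over k∈[2,4] of m[2,k]+m[k+1,5]+p_{1}·p_k·p_{5}.
k=2: 0 + 13416 + 28·29·26 = 34528; k=3: 9744 + 4368 + 28·12·26 = 22848; k=4: 14448 + 0 + 28·14·26 = 24640.
Minimum: 22848 at k=3.

22848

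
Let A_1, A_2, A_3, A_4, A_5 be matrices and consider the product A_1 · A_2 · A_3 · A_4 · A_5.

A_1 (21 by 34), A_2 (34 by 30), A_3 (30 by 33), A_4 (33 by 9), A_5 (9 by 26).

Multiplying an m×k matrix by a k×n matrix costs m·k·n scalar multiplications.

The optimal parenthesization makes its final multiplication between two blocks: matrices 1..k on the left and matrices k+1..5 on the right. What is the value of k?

Adjacent pairs: A_1A_2 = 21·34·30 = 21420; A_2A_3 = 34·30·33 = 33660; A_3A_4 = 30·33·9 = 8910; A_4A_5 = 33·9·26 = 7722.
Length 3: A_1..A_3: k=1: 0+33660+21·34·33=57222; k=2: 21420+0+21·30·33=42210 → min 42210 | A_2..A_4: k=2: 0+8910+34·30·9=18090; k=3: 33660+0+34·33·9=43758 → min 18090 | A_3..A_5: k=3: 0+7722+30·33·26=33462; k=4: 8910+0+30·9·26=15930 → min 15930.
Length 4: A_1..A_4: k=1: 0+18090+21·34·9=24516; k=2: 21420+8910+21·30·9=36000; k=3: 42210+0+21·33·9=48447 → min 24516 | A_2..A_5: k=2: 0+15930+34·30·26=42450; k=3: 33660+7722+34·33·26=70554; k=4: 18090+0+34·9·26=26046 → min 26046.
Top-level splits: k=1: (A_1..A_1)·(A_2..A_5) → 0+26046+21·34·26 = 44610; k=2: (A_1..A_2)·(A_3..A_5) → 21420+15930+21·30·26 = 53730; k=3: (A_1..A_3)·(A_4..A_5) → 42210+7722+21·33·26 = 67950; k=4: (A_1..A_4)·(A_5..A_5) → 24516+0+21·9·26 = 29430.
Best split is after A_4, i.e. k = 4.

4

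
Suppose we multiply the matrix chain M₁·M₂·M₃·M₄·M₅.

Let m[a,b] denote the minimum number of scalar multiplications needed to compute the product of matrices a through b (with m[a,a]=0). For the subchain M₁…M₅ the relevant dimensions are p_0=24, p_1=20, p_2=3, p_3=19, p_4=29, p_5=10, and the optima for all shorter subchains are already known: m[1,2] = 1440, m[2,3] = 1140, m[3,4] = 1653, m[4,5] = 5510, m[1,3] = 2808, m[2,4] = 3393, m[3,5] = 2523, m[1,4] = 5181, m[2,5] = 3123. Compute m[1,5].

4683

m[1,5] = min over k∈[1,4] of m[1,k]+m[k+1,5]+p_{0}·p_k·p_{5}.
k=1: 0 + 3123 + 24·20·10 = 7923; k=2: 1440 + 2523 + 24·3·10 = 4683; k=3: 2808 + 5510 + 24·19·10 = 12878; k=4: 5181 + 0 + 24·29·10 = 12141.
Minimum: 4683 at k=2.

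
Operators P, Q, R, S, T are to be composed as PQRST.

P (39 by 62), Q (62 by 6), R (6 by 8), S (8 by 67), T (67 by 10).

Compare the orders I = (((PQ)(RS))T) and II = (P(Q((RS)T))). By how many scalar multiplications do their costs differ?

Order I = (((PQ)(RS))T): (PQ): 39×62 by 62×6 → 39×6, cost 39·62·6 = 14508; (RS): 6×8 by 8×67 → 6×67, cost 6·8·67 = 3216; ((PQ)(RS)): 39×6 by 6×67 → 39×67, cost 39·6·67 = 15678; cumulative 33402; (((PQ)(RS))T): 39×67 by 67×10 → 39×10, cost 39·67·10 = 26130; cumulative 59532. Total 59532.
Order II = (P(Q((RS)T))): (RS): 6×8 by 8×67 → 6×67, cost 6·8·67 = 3216; ((RS)T): 6×67 by 67×10 → 6×10, cost 6·67·10 = 4020; cumulative 7236; (Q((RS)T)): 62×6 by 6×10 → 62×10, cost 62·6·10 = 3720; cumulative 10956; (P(Q((RS)T))): 39×62 by 62×10 → 39×10, cost 39·62·10 = 24180; cumulative 35136. Total 35136.
Difference: |59532 − 35136| = 24396.

24396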